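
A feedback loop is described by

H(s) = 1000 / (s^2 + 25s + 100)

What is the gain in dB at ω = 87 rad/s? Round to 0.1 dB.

Substitute s = j87:
Numerator: 1000 = 1000 + j0
Denominator: (j87)^2 + 25(j87) + 100 = -7469 + j2175
|N| = √(1000² + 0²) ≈ 1000, ∠N ≈ 0.00°
|D| = √(7469² + 2175²) ≈ 7779.2, ∠D ≈ 163.76°
|H| = 1000 / 7779.2 ≈ 0.12855
Gain = 20 log₁₀(0.12855) ≈ -17.82 dB

-17.8 dB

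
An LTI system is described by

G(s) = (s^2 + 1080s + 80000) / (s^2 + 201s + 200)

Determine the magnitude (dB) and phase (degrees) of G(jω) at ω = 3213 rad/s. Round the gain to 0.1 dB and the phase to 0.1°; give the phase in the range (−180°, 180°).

0.4 dB, -15.1°

Substitute s = j3213:
Numerator: (j3213)^2 + 1080(j3213) + 80000 = -10243369 + j3470040
Denominator: (j3213)^2 + 201(j3213) + 200 = -10323169 + j645813
|N| = √(10243369² + 3470040²) ≈ 1.0815e+07, ∠N ≈ 161.29°
|D| = √(10323169² + 645813²) ≈ 1.0343e+07, ∠D ≈ 176.42°
|G| = 1.0815e+07 / 1.0343e+07 ≈ 1.0456
Gain = 20 log₁₀(1.0456) ≈ 0.39 dB
∠G = 161.29° − 176.42° = -15.13°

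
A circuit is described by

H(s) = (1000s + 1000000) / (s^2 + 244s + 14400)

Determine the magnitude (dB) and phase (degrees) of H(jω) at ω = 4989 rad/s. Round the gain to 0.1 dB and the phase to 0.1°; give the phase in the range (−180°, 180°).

Substitute s = j4989:
Numerator: 1000(j4989) + 1000000 = 1000000 + j4989000
Denominator: (j4989)^2 + 244(j4989) + 14400 = -24875721 + j1217316
|N| = √(1000000² + 4989000²) ≈ 5.0882e+06, ∠N ≈ 78.67°
|D| = √(24875721² + 1217316²) ≈ 2.4905e+07, ∠D ≈ 177.20°
|H| = 5.0882e+06 / 2.4905e+07 ≈ 0.2043
Gain = 20 log₁₀(0.2043) ≈ -13.79 dB
∠H = 78.67° − 177.20° = -98.53°

-13.8 dB, -98.5°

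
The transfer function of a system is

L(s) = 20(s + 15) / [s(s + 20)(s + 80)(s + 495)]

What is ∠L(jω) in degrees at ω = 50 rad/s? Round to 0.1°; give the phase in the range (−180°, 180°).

-122.7°

At s = jω = j50:
zero (s+15): 15 + j50 → |·| = √(15²+50²) = √2725 ≈ 52.202, ∠ = arctan(50/15) ≈ 73.30°
pole (s+20): 20 + j50 → |·| = √(20²+50²) = √2900 ≈ 53.852, ∠ = arctan(50/20) ≈ 68.20°
pole (s+80): 80 + j50 → |·| = √(80²+50²) = √8900 ≈ 94.34, ∠ = arctan(50/80) ≈ 32.01°
pole (s+495): 495 + j50 → |·| = √(495²+50²) = √247525 ≈ 497.52, ∠ = arctan(50/495) ≈ 5.77°
pole at origin: |s| = 50, ∠ = 90.00° (in denominator)
∠L = 73.30° − 195.98° = -122.68°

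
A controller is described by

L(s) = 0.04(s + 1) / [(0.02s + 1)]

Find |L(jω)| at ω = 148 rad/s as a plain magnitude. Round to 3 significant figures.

1.89

At ω = 148 rad/s:
zero (1 + j148·1) = 1 + j148 → |·| ≈ 148, ∠ ≈ 89.61°
pole (1 + j148·0.02) = 1 + j2.96 → |·| ≈ 3.1244, ∠ ≈ 71.33°
|L| = 0.04 · 148 / (3.1244) ≈ 1.8948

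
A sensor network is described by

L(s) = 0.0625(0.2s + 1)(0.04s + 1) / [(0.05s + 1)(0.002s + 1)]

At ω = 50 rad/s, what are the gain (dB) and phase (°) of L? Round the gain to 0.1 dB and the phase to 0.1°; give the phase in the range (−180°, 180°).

-5.7 dB, 73.8°

At ω = 50 rad/s:
zero (1 + j50·0.2) = 1 + j10 → |·| ≈ 10.05, ∠ ≈ 84.29°
zero (1 + j50·0.04) = 1 + j2 → |·| ≈ 2.2361, ∠ ≈ 63.43°
pole (1 + j50·0.05) = 1 + j2.5 → |·| ≈ 2.6926, ∠ ≈ 68.20°
pole (1 + j50·0.002) = 1 + j0.1 → |·| ≈ 1.005, ∠ ≈ 5.71°
|L| = 0.0625 · 10.05 · 2.2361 / (2.6926 · 1.005) ≈ 0.51904
Gain = 20 log₁₀(0.51904) ≈ -5.70 dB
∠L = (84.29° + 63.43°) − (68.20° + 5.71°) = 73.81°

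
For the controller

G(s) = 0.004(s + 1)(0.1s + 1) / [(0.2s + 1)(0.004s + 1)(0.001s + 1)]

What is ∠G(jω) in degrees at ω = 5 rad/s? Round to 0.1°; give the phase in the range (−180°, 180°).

At ω = 5 rad/s:
zero (1 + j5·1) = 1 + j5 → |·| ≈ 5.099, ∠ ≈ 78.69°
zero (1 + j5·0.1) = 1 + j0.5 → |·| ≈ 1.118, ∠ ≈ 26.57°
pole (1 + j5·0.2) = 1 + j1 → |·| ≈ 1.4142, ∠ ≈ 45.00°
pole (1 + j5·0.004) = 1 + j0.02 → |·| ≈ 1.0002, ∠ ≈ 1.15°
pole (1 + j5·0.001) = 1 + j0.005 → |·| ≈ 1, ∠ ≈ 0.29°
∠G = (78.69° + 26.57°) − (45.00° + 1.15° + 0.29°) = 58.82°

58.8°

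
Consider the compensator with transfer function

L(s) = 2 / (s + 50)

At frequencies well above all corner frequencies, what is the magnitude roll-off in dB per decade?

-20 dB/decade

Each pole contributes −20 dB/decade at high frequency; each zero contributes +20 dB/decade.
Net: 0 zero(s) − 1 pole(s) → -20 dB/decade.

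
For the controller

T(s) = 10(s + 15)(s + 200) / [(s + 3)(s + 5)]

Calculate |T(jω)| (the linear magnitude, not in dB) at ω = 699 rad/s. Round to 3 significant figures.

At s = jω = j699:
zero (s+15): 15 + j699 → |·| = √(15²+699²) = √488826 ≈ 699.16, ∠ = arctan(699/15) ≈ 88.77°
zero (s+200): 200 + j699 → |·| = √(200²+699²) = √528601 ≈ 727.05, ∠ = arctan(699/200) ≈ 74.03°
pole (s+3): 3 + j699 → |·| = √(3²+699²) = √488610 ≈ 699.01, ∠ = arctan(699/3) ≈ 89.75°
pole (s+5): 5 + j699 → |·| = √(5²+699²) = √488626 ≈ 699.02, ∠ = arctan(699/5) ≈ 89.59°
|T| = 10 · 5.0832e+05 / 4.8862e+05 ≈ 10.403

10.4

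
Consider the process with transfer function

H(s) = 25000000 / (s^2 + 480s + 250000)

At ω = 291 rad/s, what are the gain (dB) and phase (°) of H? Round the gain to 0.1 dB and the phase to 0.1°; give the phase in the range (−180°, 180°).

At s = jω = j291:
quadratic: (j291)² + 480·j291 + 250000 = 165319 + j139680 → |·| ≈ 2.1643e+05, ∠ ≈ 40.19°
|H| = 25000000 / 2.1643e+05 ≈ 115.51
Gain = 20 log₁₀(115.51) ≈ 41.25 dB
∠H = 0.00° − 40.19° = -40.19°

41.3 dB, -40.2°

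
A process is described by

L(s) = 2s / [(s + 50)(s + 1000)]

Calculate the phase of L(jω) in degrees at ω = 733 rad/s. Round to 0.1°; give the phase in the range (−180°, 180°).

-32.3°

At s = jω = j733:
zero at origin: s = j733 → |·| = 733, ∠ = 90.00°
pole (s+50): 50 + j733 → |·| = √(50²+733²) = √539789 ≈ 734.7, ∠ = arctan(733/50) ≈ 86.10°
pole (s+1000): 1000 + j733 → |·| = √(1000²+733²) = √1537289 ≈ 1239.9, ∠ = arctan(733/1000) ≈ 36.24°
∠L = 90.00° − 122.34° = -32.34°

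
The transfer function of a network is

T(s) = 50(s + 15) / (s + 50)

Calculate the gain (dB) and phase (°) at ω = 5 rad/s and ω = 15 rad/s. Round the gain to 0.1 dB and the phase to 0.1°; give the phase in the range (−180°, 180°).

At s = jω = j5:
zero (s+15): 15 + j5 → |·| = √(15²+5²) = √250 ≈ 15.811, ∠ = arctan(5/15) ≈ 18.43°
pole (s+50): 50 + j5 → |·| = √(50²+5²) = √2525 ≈ 50.249, ∠ = arctan(5/50) ≈ 5.71°
|T| = 50 · 15.811 / 50.249 ≈ 15.733
Gain = 20 log₁₀(15.733) ≈ 23.94 dB
∠T = 18.43° − 5.71° = 12.72°

At s = jω = j15:
zero (s+15): 15 + j15 → |·| = √(15²+15²) = √450 ≈ 21.213, ∠ = arctan(15/15) ≈ 45.00°
pole (s+50): 50 + j15 → |·| = √(50²+15²) = √2725 ≈ 52.202, ∠ = arctan(15/50) ≈ 16.70°
|T| = 50 · 21.213 / 52.202 ≈ 20.318
Gain = 20 log₁₀(20.318) ≈ 26.16 dB
∠T = 45.00° − 16.70° = 28.30°

ω = 5: 23.9 dB, 12.7°; ω = 15: 26.2 dB, 28.3°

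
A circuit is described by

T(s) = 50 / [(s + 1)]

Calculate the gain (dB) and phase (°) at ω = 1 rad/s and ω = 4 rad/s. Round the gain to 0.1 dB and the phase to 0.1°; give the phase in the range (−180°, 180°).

ω = 1: 31.0 dB, -45.0°; ω = 4: 21.7 dB, -76.0°

At ω = 1 rad/s:
pole (1 + j1·1) = 1 + j1 → |·| ≈ 1.4142, ∠ ≈ 45.00°
|T| = 50 · 1 / (1.4142) ≈ 35.356
Gain = 20 log₁₀(35.356) ≈ 30.97 dB
∠T = (0°) − (45.00°) = -45.00°

At ω = 4 rad/s:
pole (1 + j4·1) = 1 + j4 → |·| ≈ 4.1231, ∠ ≈ 75.96°
|T| = 50 · 1 / (4.1231) ≈ 12.127
Gain = 20 log₁₀(12.127) ≈ 21.68 dB
∠T = (0°) − (75.96°) = -75.96°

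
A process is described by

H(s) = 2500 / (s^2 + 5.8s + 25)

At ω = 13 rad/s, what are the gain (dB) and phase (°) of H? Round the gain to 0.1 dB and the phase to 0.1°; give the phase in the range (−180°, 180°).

23.7 dB, -152.4°

At s = jω = j13:
quadratic: (j13)² + 5.8·j13 + 25 = -144 + j75.4 → |·| ≈ 162.55, ∠ ≈ 152.36°
|H| = 2500 / 162.55 ≈ 15.38
Gain = 20 log₁₀(15.38) ≈ 23.74 dB
∠H = 0.00° − 152.36° = -152.36°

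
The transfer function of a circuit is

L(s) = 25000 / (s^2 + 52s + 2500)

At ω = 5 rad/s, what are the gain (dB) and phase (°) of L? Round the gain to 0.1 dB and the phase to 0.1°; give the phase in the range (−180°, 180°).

20.0 dB, -6.0°

At s = jω = j5:
quadratic: (j5)² + 52·j5 + 2500 = 2475 + j260 → |·| ≈ 2488.6, ∠ ≈ 6.00°
|L| = 25000 / 2488.6 ≈ 10.046
Gain = 20 log₁₀(10.046) ≈ 20.04 dB
∠L = 0.00° − 6.00° = -6.00°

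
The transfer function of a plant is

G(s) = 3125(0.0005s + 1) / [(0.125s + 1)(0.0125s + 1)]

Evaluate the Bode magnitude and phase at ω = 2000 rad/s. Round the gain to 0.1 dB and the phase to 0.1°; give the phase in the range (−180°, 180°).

-3.0 dB, -132.5°

At ω = 2000 rad/s:
zero (1 + j2000·0.0005) = 1 + j1 → |·| ≈ 1.4142, ∠ ≈ 45.00°
pole (1 + j2000·0.125) = 1 + j250 → |·| ≈ 250, ∠ ≈ 89.77°
pole (1 + j2000·0.0125) = 1 + j25 → |·| ≈ 25.02, ∠ ≈ 87.71°
|G| = 3125 · 1.4142 / (250 · 25.02) ≈ 0.70653
Gain = 20 log₁₀(0.70653) ≈ -3.02 dB
∠G = (45.00°) − (89.77° + 87.71°) = -132.48°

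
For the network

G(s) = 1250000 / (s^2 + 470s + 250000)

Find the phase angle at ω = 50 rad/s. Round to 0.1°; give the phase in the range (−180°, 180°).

-5.4°

At s = jω = j50:
quadratic: (j50)² + 470·j50 + 250000 = 247500 + j23500 → |·| ≈ 2.4861e+05, ∠ ≈ 5.42°
∠G = 0.00° − 5.42° = -5.42°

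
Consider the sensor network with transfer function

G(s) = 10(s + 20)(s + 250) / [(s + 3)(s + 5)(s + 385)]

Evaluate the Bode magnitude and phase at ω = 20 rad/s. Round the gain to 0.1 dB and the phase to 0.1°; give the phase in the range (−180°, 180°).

At s = jω = j20:
zero (s+20): 20 + j20 → |·| = √(20²+20²) = √800 ≈ 28.284, ∠ = arctan(20/20) ≈ 45.00°
zero (s+250): 250 + j20 → |·| = √(250²+20²) = √62900 ≈ 250.8, ∠ = arctan(20/250) ≈ 4.57°
pole (s+3): 3 + j20 → |·| = √(3²+20²) = √409 ≈ 20.224, ∠ = arctan(20/3) ≈ 81.47°
pole (s+5): 5 + j20 → |·| = √(5²+20²) = √425 ≈ 20.616, ∠ = arctan(20/5) ≈ 75.96°
pole (s+385): 385 + j20 → |·| = √(385²+20²) = √148625 ≈ 385.52, ∠ = arctan(20/385) ≈ 2.97°
|G| = 10 · 7093.6 / 1.6074e+05 ≈ 0.44131
Gain = 20 log₁₀(0.44131) ≈ -7.11 dB
∠G = 49.57° − 160.40° = -110.83°

-7.1 dB, -110.8°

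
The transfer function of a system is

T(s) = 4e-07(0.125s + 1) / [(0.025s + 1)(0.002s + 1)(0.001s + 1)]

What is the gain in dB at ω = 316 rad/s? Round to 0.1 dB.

-115.9 dB

At ω = 316 rad/s:
zero (1 + j316·0.125) = 1 + j39.5 → |·| ≈ 39.513, ∠ ≈ 88.55°
pole (1 + j316·0.025) = 1 + j7.9 → |·| ≈ 7.963, ∠ ≈ 82.79°
pole (1 + j316·0.002) = 1 + j0.632 → |·| ≈ 1.183, ∠ ≈ 32.29°
pole (1 + j316·0.001) = 1 + j0.316 → |·| ≈ 1.0487, ∠ ≈ 17.54°
|T| = 4e-07 · 39.513 / (7.963 · 1.183 · 1.0487) ≈ 1.5999e-06
Gain = 20 log₁₀(1.5999e-06) ≈ -115.92 dB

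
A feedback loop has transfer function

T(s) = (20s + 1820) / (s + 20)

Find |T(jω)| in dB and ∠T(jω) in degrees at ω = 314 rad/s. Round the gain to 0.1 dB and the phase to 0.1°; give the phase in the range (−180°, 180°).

26.4 dB, -12.5°

Substitute s = j314:
Numerator: 20(j314) + 1820 = 1820 + j6280
Denominator: (j314) + 20 = 20 + j314
|N| = √(1820² + 6280²) ≈ 6538.4, ∠N ≈ 73.84°
|D| = √(20² + 314²) ≈ 314.64, ∠D ≈ 86.36°
|T| = 6538.4 / 314.64 ≈ 20.781
Gain = 20 log₁₀(20.781) ≈ 26.35 dB
∠T = 73.84° − 86.36° = -12.52°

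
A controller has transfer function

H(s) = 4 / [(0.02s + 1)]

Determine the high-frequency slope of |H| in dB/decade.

Each pole contributes −20 dB/decade at high frequency; each zero contributes +20 dB/decade.
Net: 0 zero(s) − 1 pole(s) → -20 dB/decade.

-20 dB/decade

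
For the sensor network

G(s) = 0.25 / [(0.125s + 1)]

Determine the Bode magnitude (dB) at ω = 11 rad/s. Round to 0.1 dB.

-16.7 dB

At ω = 11 rad/s:
pole (1 + j11·0.125) = 1 + j1.375 → |·| ≈ 1.7002, ∠ ≈ 53.97°
|G| = 0.25 · 1 / (1.7002) ≈ 0.14704
Gain = 20 log₁₀(0.14704) ≈ -16.65 dB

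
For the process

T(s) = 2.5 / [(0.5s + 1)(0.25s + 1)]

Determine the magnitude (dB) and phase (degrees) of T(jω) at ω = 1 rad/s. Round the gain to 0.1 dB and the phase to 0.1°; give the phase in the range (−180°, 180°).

6.7 dB, -40.6°

At ω = 1 rad/s:
pole (1 + j1·0.5) = 1 + j0.5 → |·| ≈ 1.118, ∠ ≈ 26.57°
pole (1 + j1·0.25) = 1 + j0.25 → |·| ≈ 1.0308, ∠ ≈ 14.04°
|T| = 2.5 · 1 / (1.118 · 1.0308) ≈ 2.1693
Gain = 20 log₁₀(2.1693) ≈ 6.73 dB
∠T = (0°) − (26.57° + 14.04°) = -40.61°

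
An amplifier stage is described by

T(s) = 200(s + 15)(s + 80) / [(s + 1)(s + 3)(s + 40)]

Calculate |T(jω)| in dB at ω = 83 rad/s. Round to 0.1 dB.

At s = jω = j83:
zero (s+15): 15 + j83 → |·| = √(15²+83²) = √7114 ≈ 84.345, ∠ = arctan(83/15) ≈ 79.76°
zero (s+80): 80 + j83 → |·| = √(80²+83²) = √13289 ≈ 115.28, ∠ = arctan(83/80) ≈ 46.05°
pole (s+1): 1 + j83 → |·| = √(1²+83²) = √6890 ≈ 83.006, ∠ = arctan(83/1) ≈ 89.31°
pole (s+3): 3 + j83 → |·| = √(3²+83²) = √6898 ≈ 83.054, ∠ = arctan(83/3) ≈ 87.93°
pole (s+40): 40 + j83 → |·| = √(40²+83²) = √8489 ≈ 92.136, ∠ = arctan(83/40) ≈ 64.27°
|T| = 200 · 9723.3 / 6.3518e+05 ≈ 3.0616
Gain = 20 log₁₀(3.0616) ≈ 9.72 dB

9.7 dB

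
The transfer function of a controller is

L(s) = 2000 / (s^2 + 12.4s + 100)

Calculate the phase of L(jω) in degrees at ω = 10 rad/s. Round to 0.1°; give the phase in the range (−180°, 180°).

-90.0°

At s = jω = j10:
quadratic: (j10)² + 12.4·j10 + 100 = 0 + j124 → |·| ≈ 124, ∠ ≈ 90.00°
∠L = 0.00° − 90.00° = -90.00°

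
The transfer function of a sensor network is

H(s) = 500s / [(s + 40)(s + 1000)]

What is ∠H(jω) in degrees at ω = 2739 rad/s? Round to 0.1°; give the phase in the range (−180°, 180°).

At s = jω = j2739:
zero at origin: s = j2739 → |·| = 2739, ∠ = 90.00°
pole (s+40): 40 + j2739 → |·| = √(40²+2739²) = √7503721 ≈ 2739.3, ∠ = arctan(2739/40) ≈ 89.16°
pole (s+1000): 1000 + j2739 → |·| = √(1000²+2739²) = √8502121 ≈ 2915.8, ∠ = arctan(2739/1000) ≈ 69.94°
∠H = 90.00° − 159.10° = -69.10°

-69.1°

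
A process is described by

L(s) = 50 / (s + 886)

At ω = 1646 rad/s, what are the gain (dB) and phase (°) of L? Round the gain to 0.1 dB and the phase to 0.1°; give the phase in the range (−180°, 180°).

-31.5 dB, -61.7°

At s = jω = j1646:
pole (s+886): 886 + j1646 → |·| = √(886²+1646²) = √3494312 ≈ 1869.3, ∠ = arctan(1646/886) ≈ 61.71°
|L| = 50 / 1869.3 ≈ 0.026748
Gain = 20 log₁₀(0.026748) ≈ -31.45 dB
∠L = 0.00° − 61.71° = -61.71°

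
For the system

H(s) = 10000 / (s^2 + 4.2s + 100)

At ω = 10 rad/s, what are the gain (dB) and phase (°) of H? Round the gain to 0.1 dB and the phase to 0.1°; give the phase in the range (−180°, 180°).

47.5 dB, -90.0°

At s = jω = j10:
quadratic: (j10)² + 4.2·j10 + 100 = 0 + j42 → |·| ≈ 42, ∠ ≈ 90.00°
|H| = 10000 / 42 ≈ 238.1
Gain = 20 log₁₀(238.1) ≈ 47.54 dB
∠H = 0.00° − 90.00° = -90.00°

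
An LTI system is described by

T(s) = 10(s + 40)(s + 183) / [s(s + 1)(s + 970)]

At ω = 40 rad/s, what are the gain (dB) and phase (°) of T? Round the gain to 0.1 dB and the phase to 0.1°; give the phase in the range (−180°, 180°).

At s = jω = j40:
zero (s+40): 40 + j40 → |·| = √(40²+40²) = √3200 ≈ 56.569, ∠ = arctan(40/40) ≈ 45.00°
zero (s+183): 183 + j40 → |·| = √(183²+40²) = √35089 ≈ 187.32, ∠ = arctan(40/183) ≈ 12.33°
pole (s+1): 1 + j40 → |·| = √(1²+40²) = √1601 ≈ 40.012, ∠ = arctan(40/1) ≈ 88.57°
pole (s+970): 970 + j40 → |·| = √(970²+40²) = √942500 ≈ 970.82, ∠ = arctan(40/970) ≈ 2.36°
pole at origin: |s| = 40, ∠ = 90.00° (in denominator)
|T| = 10 · 10597 / 1.5538e+06 ≈ 0.068201
Gain = 20 log₁₀(0.068201) ≈ -23.32 dB
∠T = 57.33° − 180.93° = -123.60°

-23.3 dB, -123.6°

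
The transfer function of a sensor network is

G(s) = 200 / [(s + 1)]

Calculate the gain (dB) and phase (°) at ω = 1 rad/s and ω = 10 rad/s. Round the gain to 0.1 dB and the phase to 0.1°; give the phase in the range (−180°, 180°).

At ω = 1 rad/s:
pole (1 + j1·1) = 1 + j1 → |·| ≈ 1.4142, ∠ ≈ 45.00°
|G| = 200 · 1 / (1.4142) ≈ 141.42
Gain = 20 log₁₀(141.42) ≈ 43.01 dB
∠G = (0°) − (45.00°) = -45.00°

At ω = 10 rad/s:
pole (1 + j10·1) = 1 + j10 → |·| ≈ 10.05, ∠ ≈ 84.29°
|G| = 200 · 1 / (10.05) ≈ 19.9
Gain = 20 log₁₀(19.9) ≈ 25.98 dB
∠G = (0°) − (84.29°) = -84.29°

ω = 1: 43.0 dB, -45.0°; ω = 10: 26.0 dB, -84.3°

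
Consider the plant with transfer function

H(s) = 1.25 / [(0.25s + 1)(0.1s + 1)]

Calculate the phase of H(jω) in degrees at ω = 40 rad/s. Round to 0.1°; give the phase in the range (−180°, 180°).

-160.3°

At ω = 40 rad/s:
pole (1 + j40·0.25) = 1 + j10 → |·| ≈ 10.05, ∠ ≈ 84.29°
pole (1 + j40·0.1) = 1 + j4 → |·| ≈ 4.1231, ∠ ≈ 75.96°
∠H = (0°) − (84.29° + 75.96°) = -160.25°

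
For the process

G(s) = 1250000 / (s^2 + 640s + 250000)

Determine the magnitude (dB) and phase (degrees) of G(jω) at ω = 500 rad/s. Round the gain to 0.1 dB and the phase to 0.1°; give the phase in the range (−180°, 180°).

At s = jω = j500:
quadratic: (j500)² + 640·j500 + 250000 = 0 + j320000 → |·| ≈ 3.2e+05, ∠ ≈ 90.00°
|G| = 1250000 / 3.2e+05 ≈ 3.9062
Gain = 20 log₁₀(3.9062) ≈ 11.84 dB
∠G = 0.00° − 90.00° = -90.00°

11.8 dB, -90.0°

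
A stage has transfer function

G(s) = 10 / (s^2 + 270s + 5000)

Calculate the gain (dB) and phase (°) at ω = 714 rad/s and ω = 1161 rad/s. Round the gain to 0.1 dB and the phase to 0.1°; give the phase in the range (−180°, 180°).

ω = 714: -94.7 dB, -159.1°; ω = 1161: -102.8 dB, -166.9°

Substitute s = j714:
Numerator: 10 = 10 + j0
Denominator: (j714)^2 + 270(j714) + 5000 = -504796 + j192780
|N| = √(10² + 0²) ≈ 10, ∠N ≈ 0.00°
|D| = √(504796² + 192780²) ≈ 5.4035e+05, ∠D ≈ 159.10°
|G| = 10 / 5.4035e+05 ≈ 1.8507e-05
Gain = 20 log₁₀(1.8507e-05) ≈ -94.65 dB
∠G = 0.00° − 159.10° = -159.10°

Substitute s = j1161:
Numerator: 10 = 10 + j0
Denominator: (j1161)^2 + 270(j1161) + 5000 = -1342921 + j313470
|N| = √(10² + 0²) ≈ 10, ∠N ≈ 0.00°
|D| = √(1342921² + 313470²) ≈ 1.379e+06, ∠D ≈ 166.86°
|G| = 10 / 1.379e+06 ≈ 7.2516e-06
Gain = 20 log₁₀(7.2516e-06) ≈ -102.79 dB
∠G = 0.00° − 166.86° = -166.86°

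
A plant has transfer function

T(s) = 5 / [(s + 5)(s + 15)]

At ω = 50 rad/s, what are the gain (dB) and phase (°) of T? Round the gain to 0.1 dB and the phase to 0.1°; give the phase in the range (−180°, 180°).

-54.4 dB, -157.6°

At s = jω = j50:
pole (s+5): 5 + j50 → |·| = √(5²+50²) = √2525 ≈ 50.249, ∠ = arctan(50/5) ≈ 84.29°
pole (s+15): 15 + j50 → |·| = √(15²+50²) = √2725 ≈ 52.202, ∠ = arctan(50/15) ≈ 73.30°
|T| = 5 / 2623.1 ≈ 0.0019061
Gain = 20 log₁₀(0.0019061) ≈ -54.40 dB
∠T = 0.00° − 157.59° = -157.59°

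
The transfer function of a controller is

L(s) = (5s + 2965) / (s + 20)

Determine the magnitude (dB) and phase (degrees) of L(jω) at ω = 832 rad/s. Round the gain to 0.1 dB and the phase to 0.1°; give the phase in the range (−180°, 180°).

15.8 dB, -34.1°

Substitute s = j832:
Numerator: 5(j832) + 2965 = 2965 + j4160
Denominator: (j832) + 20 = 20 + j832
|N| = √(2965² + 4160²) ≈ 5108.5, ∠N ≈ 54.52°
|D| = √(20² + 832²) ≈ 832.24, ∠D ≈ 88.62°
|L| = 5108.5 / 832.24 ≈ 6.1383
Gain = 20 log₁₀(6.1383) ≈ 15.76 dB
∠L = 54.52° − 88.62° = -34.10°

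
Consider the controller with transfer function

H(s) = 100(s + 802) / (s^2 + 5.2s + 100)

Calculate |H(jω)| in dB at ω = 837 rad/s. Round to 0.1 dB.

-15.6 dB

At s = jω = j837:
zero (s+802): 802 + j837 → |·| = √(802²+837²) = √1343773 ≈ 1159.2, ∠ = arctan(837/802) ≈ 46.22°
quadratic: (j837)² + 5.2·j837 + 100 = -700469 + j4352.4 → |·| ≈ 7.0048e+05, ∠ ≈ 179.64°
|H| = 100 · 1159.2 / 7.0048e+05 ≈ 0.16549
Gain = 20 log₁₀(0.16549) ≈ -15.62 dB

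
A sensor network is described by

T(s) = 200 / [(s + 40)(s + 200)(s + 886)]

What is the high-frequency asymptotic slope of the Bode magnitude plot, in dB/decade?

Each pole contributes −20 dB/decade at high frequency; each zero contributes +20 dB/decade.
Net: 0 zero(s) − 3 pole(s) → -60 dB/decade.

-60 dB/decade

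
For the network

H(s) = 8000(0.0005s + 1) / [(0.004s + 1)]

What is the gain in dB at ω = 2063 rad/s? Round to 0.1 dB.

62.8 dB

At ω = 2063 rad/s:
zero (1 + j2063·0.0005) = 1 + j1.0315 → |·| ≈ 1.4367, ∠ ≈ 45.89°
pole (1 + j2063·0.004) = 1 + j8.252 → |·| ≈ 8.3124, ∠ ≈ 83.09°
|H| = 8000 · 1.4367 / (8.3124) ≈ 1382.7
Gain = 20 log₁₀(1382.7) ≈ 62.81 dB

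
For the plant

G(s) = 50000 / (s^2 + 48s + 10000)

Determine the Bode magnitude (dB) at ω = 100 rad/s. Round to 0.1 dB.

20.4 dB

At s = jω = j100:
quadratic: (j100)² + 48·j100 + 10000 = 0 + j4800 → |·| ≈ 4800, ∠ ≈ 90.00°
|G| = 50000 / 4800 ≈ 10.417
Gain = 20 log₁₀(10.417) ≈ 20.35 dB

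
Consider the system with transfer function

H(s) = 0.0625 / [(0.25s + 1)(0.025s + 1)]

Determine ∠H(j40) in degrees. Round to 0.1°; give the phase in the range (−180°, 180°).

At ω = 40 rad/s:
pole (1 + j40·0.25) = 1 + j10 → |·| ≈ 10.05, ∠ ≈ 84.29°
pole (1 + j40·0.025) = 1 + j1 → |·| ≈ 1.4142, ∠ ≈ 45.00°
∠H = (0°) − (84.29° + 45.00°) = -129.29°

-129.3°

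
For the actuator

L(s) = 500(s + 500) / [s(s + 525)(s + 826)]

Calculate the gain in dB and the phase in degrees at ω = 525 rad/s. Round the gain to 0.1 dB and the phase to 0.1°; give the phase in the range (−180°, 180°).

At s = jω = j525:
zero (s+500): 500 + j525 → |·| = √(500²+525²) = √525625 ≈ 725, ∠ = arctan(525/500) ≈ 46.40°
pole (s+525): 525 + j525 → |·| = √(525²+525²) = √551250 ≈ 742.46, ∠ = arctan(525/525) ≈ 45.00°
pole (s+826): 826 + j525 → |·| = √(826²+525²) = √957901 ≈ 978.72, ∠ = arctan(525/826) ≈ 32.44°
pole at origin: |s| = 525, ∠ = 90.00° (in denominator)
|L| = 500 · 725 / 3.815e+08 ≈ 0.0009502
Gain = 20 log₁₀(0.0009502) ≈ -60.44 dB
∠L = 46.40° − 167.44° = -121.04°

-60.4 dB, -121.0°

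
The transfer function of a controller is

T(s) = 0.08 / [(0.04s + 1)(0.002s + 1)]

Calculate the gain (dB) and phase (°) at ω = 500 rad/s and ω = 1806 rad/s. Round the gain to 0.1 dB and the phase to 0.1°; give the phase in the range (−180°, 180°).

ω = 500: -51.0 dB, -132.1°; ω = 1806: -70.6 dB, -163.7°

At ω = 500 rad/s:
pole (1 + j500·0.04) = 1 + j20 → |·| ≈ 20.025, ∠ ≈ 87.14°
pole (1 + j500·0.002) = 1 + j1 → |·| ≈ 1.4142, ∠ ≈ 45.00°
|T| = 0.08 · 1 / (20.025 · 1.4142) ≈ 0.0028249
Gain = 20 log₁₀(0.0028249) ≈ -50.98 dB
∠T = (0°) − (87.14° + 45.00°) = -132.14°

At ω = 1806 rad/s:
pole (1 + j1806·0.04) = 1 + j72.24 → |·| ≈ 72.247, ∠ ≈ 89.21°
pole (1 + j1806·0.002) = 1 + j3.612 → |·| ≈ 3.7479, ∠ ≈ 74.52°
|T| = 0.08 · 1 / (72.247 · 3.7479) ≈ 0.00029545
Gain = 20 log₁₀(0.00029545) ≈ -70.59 dB
∠T = (0°) − (89.21° + 74.52°) = -163.73°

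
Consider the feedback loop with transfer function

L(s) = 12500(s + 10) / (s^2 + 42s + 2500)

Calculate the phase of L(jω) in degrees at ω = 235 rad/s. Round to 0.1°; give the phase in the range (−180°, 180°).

At s = jω = j235:
zero (s+10): 10 + j235 → |·| = √(10²+235²) = √55325 ≈ 235.21, ∠ = arctan(235/10) ≈ 87.56°
quadratic: (j235)² + 42·j235 + 2500 = -52725 + j9870 → |·| ≈ 53641, ∠ ≈ 169.40°
∠L = 87.56° − 169.40° = -81.84°

-81.8°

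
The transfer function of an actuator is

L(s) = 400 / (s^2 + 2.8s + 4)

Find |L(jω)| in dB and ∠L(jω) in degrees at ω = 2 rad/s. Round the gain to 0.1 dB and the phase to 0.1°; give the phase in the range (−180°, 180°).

37.1 dB, -90.0°

At s = jω = j2:
quadratic: (j2)² + 2.8·j2 + 4 = 0 + j5.6 → |·| ≈ 5.6, ∠ ≈ 90.00°
|L| = 400 / 5.6 ≈ 71.429
Gain = 20 log₁₀(71.429) ≈ 37.08 dB
∠L = 0.00° − 90.00° = -90.00°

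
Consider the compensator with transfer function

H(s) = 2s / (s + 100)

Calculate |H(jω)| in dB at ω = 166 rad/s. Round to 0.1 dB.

4.7 dB

At s = jω = j166:
zero at origin: s = j166 → |·| = 166, ∠ = 90.00°
pole (s+100): 100 + j166 → |·| = √(100²+166²) = √37556 ≈ 193.79, ∠ = arctan(166/100) ≈ 58.93°
|H| = 2 · 166 / 193.79 ≈ 1.7132
Gain = 20 log₁₀(1.7132) ≈ 4.68 dB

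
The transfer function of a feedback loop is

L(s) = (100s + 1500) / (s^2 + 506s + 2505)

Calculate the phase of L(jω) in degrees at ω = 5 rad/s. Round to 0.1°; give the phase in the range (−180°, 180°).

Substitute s = j5:
Numerator: 100(j5) + 1500 = 1500 + j500
Denominator: (j5)^2 + 506(j5) + 2505 = 2480 + j2530
|N| = √(1500² + 500²) ≈ 1581.1, ∠N ≈ 18.43°
|D| = √(2480² + 2530²) ≈ 3542.8, ∠D ≈ 45.57°
∠L = 18.43° − 45.57° = -27.14°

-27.1°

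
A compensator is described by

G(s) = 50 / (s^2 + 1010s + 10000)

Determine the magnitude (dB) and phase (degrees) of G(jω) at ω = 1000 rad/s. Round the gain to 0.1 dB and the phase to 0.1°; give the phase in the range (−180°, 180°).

-89.0 dB, -134.4°

Substitute s = j1000:
Numerator: 50 = 50 + j0
Denominator: (j1000)^2 + 1010(j1000) + 10000 = -990000 + j1010000
|N| = √(50² + 0²) ≈ 50, ∠N ≈ 0.00°
|D| = √(990000² + 1010000²) ≈ 1.4143e+06, ∠D ≈ 134.43°
|G| = 50 / 1.4143e+06 ≈ 3.5353e-05
Gain = 20 log₁₀(3.5353e-05) ≈ -89.03 dB
∠G = 0.00° − 134.43° = -134.43°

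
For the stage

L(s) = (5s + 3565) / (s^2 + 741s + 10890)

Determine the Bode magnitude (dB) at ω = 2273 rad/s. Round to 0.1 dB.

Substitute s = j2273:
Numerator: 5(j2273) + 3565 = 3565 + j11365
Denominator: (j2273)^2 + 741(j2273) + 10890 = -5155639 + j1684293
|N| = √(3565² + 11365²) ≈ 11911, ∠N ≈ 72.58°
|D| = √(5155639² + 1684293²) ≈ 5.4238e+06, ∠D ≈ 161.91°
|L| = 11911 / 5.4238e+06 ≈ 0.0021961
Gain = 20 log₁₀(0.0021961) ≈ -53.17 dB

-53.2 dB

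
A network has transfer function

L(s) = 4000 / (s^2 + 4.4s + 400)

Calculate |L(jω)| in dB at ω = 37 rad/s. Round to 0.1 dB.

12.2 dB

At s = jω = j37:
quadratic: (j37)² + 4.4·j37 + 400 = -969 + j162.8 → |·| ≈ 982.58, ∠ ≈ 170.46°
|L| = 4000 / 982.58 ≈ 4.0709
Gain = 20 log₁₀(4.0709) ≈ 12.19 dB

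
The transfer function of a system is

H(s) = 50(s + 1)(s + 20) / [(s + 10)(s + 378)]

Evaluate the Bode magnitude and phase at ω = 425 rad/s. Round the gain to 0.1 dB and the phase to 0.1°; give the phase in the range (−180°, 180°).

31.5 dB, 40.2°

At s = jω = j425:
zero (s+1): 1 + j425 → |·| = √(1²+425²) = √180626 ≈ 425, ∠ = arctan(425/1) ≈ 89.87°
zero (s+20): 20 + j425 → |·| = √(20²+425²) = √181025 ≈ 425.47, ∠ = arctan(425/20) ≈ 87.31°
pole (s+10): 10 + j425 → |·| = √(10²+425²) = √180725 ≈ 425.12, ∠ = arctan(425/10) ≈ 88.65°
pole (s+378): 378 + j425 → |·| = √(378²+425²) = √323509 ≈ 568.78, ∠ = arctan(425/378) ≈ 48.35°
|H| = 50 · 1.8082e+05 / 2.418e+05 ≈ 37.39
Gain = 20 log₁₀(37.39) ≈ 31.46 dB
∠H = 177.18° − 137.00° = 40.18°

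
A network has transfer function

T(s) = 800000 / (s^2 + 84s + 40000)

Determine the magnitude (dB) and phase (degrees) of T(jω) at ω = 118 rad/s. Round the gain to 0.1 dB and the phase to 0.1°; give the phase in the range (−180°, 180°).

At s = jω = j118:
quadratic: (j118)² + 84·j118 + 40000 = 26076 + j9912 → |·| ≈ 27896, ∠ ≈ 20.81°
|T| = 800000 / 27896 ≈ 28.678
Gain = 20 log₁₀(28.678) ≈ 29.15 dB
∠T = 0.00° − 20.81° = -20.81°

29.2 dB, -20.8°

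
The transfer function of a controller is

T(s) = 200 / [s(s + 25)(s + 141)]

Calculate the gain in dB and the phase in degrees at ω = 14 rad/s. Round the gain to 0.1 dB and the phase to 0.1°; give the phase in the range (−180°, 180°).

At s = jω = j14:
pole (s+25): 25 + j14 → |·| = √(25²+14²) = √821 ≈ 28.653, ∠ = arctan(14/25) ≈ 29.25°
pole (s+141): 141 + j14 → |·| = √(141²+14²) = √20077 ≈ 141.69, ∠ = arctan(14/141) ≈ 5.67°
pole at origin: |s| = 14, ∠ = 90.00° (in denominator)
|T| = 200 / 56838 ≈ 0.0035188
Gain = 20 log₁₀(0.0035188) ≈ -49.07 dB
∠T = 0.00° − 124.92° = -124.92°

-49.1 dB, -124.9°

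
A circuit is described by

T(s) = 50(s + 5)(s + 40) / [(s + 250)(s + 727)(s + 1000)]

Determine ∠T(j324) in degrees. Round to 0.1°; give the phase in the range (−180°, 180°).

At s = jω = j324:
zero (s+5): 5 + j324 → |·| = √(5²+324²) = √105001 ≈ 324.04, ∠ = arctan(324/5) ≈ 89.12°
zero (s+40): 40 + j324 → |·| = √(40²+324²) = √106576 ≈ 326.46, ∠ = arctan(324/40) ≈ 82.96°
pole (s+250): 250 + j324 → |·| = √(250²+324²) = √167476 ≈ 409.24, ∠ = arctan(324/250) ≈ 52.35°
pole (s+727): 727 + j324 → |·| = √(727²+324²) = √633505 ≈ 795.93, ∠ = arctan(324/727) ≈ 24.02°
pole (s+1000): 1000 + j324 → |·| = √(1000²+324²) = √1104976 ≈ 1051.2, ∠ = arctan(324/1000) ≈ 17.95°
∠T = 172.08° − 94.32° = 77.76°

77.8°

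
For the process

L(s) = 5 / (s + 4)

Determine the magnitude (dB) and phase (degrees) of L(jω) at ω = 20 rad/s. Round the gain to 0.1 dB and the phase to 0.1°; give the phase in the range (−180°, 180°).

Substitute s = j20:
Numerator: 5 = 5 + j0
Denominator: (j20) + 4 = 4 + j20
|N| = √(5² + 0²) ≈ 5, ∠N ≈ 0.00°
|D| = √(4² + 20²) ≈ 20.396, ∠D ≈ 78.69°
|L| = 5 / 20.396 ≈ 0.24515
Gain = 20 log₁₀(0.24515) ≈ -12.21 dB
∠L = 0.00° − 78.69° = -78.69°

-12.2 dB, -78.7°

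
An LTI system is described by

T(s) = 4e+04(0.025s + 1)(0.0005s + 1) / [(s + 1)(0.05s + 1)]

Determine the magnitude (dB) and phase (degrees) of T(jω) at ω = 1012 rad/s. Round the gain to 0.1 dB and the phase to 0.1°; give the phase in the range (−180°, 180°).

At ω = 1012 rad/s:
zero (1 + j1012·0.025) = 1 + j25.3 → |·| ≈ 25.32, ∠ ≈ 87.74°
zero (1 + j1012·0.0005) = 1 + j0.506 → |·| ≈ 1.1207, ∠ ≈ 26.84°
pole (1 + j1012·1) = 1 + j1012 → |·| ≈ 1012, ∠ ≈ 89.94°
pole (1 + j1012·0.05) = 1 + j50.6 → |·| ≈ 50.61, ∠ ≈ 88.87°
|T| = 4e+04 · 25.32 · 1.1207 / (1012 · 50.61) ≈ 22.161
Gain = 20 log₁₀(22.161) ≈ 26.91 dB
∠T = (87.74° + 26.84°) − (89.94° + 88.87°) = -64.23°

26.9 dB, -64.2°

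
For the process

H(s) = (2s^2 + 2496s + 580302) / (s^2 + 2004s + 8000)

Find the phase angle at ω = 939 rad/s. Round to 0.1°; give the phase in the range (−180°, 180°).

1.9°

Substitute s = j939:
Numerator: 2(j939)^2 + 2496(j939) + 580302 = -1183140 + j2343744
Denominator: (j939)^2 + 2004(j939) + 8000 = -873721 + j1881756
|N| = √(1183140² + 2343744²) ≈ 2.6254e+06, ∠N ≈ 116.78°
|D| = √(873721² + 1881756²) ≈ 2.0747e+06, ∠D ≈ 114.91°
∠H = 116.78° − 114.91° = 1.87°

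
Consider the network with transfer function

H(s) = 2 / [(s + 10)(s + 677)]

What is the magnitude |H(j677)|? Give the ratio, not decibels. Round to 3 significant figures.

At s = jω = j677:
pole (s+10): 10 + j677 → |·| = √(10²+677²) = √458429 ≈ 677.07, ∠ = arctan(677/10) ≈ 89.15°
pole (s+677): 677 + j677 → |·| = √(677²+677²) = √916658 ≈ 957.42, ∠ = arctan(677/677) ≈ 45.00°
|H| = 2 / 6.4824e+05 ≈ 3.0853e-06

3.09e-06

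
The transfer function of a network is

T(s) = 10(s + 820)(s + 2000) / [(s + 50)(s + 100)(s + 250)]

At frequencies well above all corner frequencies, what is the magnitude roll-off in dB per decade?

-20 dB/decade

Each pole contributes −20 dB/decade at high frequency; each zero contributes +20 dB/decade.
Net: 2 zero(s) − 3 pole(s) → -20 dB/decade.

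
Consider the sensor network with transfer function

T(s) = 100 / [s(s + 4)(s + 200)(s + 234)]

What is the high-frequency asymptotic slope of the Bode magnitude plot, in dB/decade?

Each pole contributes −20 dB/decade at high frequency; each zero contributes +20 dB/decade.
Net: 0 zero(s) − 4 pole(s) → -80 dB/decade.

-80 dB/decade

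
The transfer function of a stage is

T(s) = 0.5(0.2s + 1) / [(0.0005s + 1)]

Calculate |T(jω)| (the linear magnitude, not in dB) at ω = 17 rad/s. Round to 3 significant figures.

1.77

At ω = 17 rad/s:
zero (1 + j17·0.2) = 1 + j3.4 → |·| ≈ 3.544, ∠ ≈ 73.61°
pole (1 + j17·0.0005) = 1 + j0.0085 → |·| ≈ 1, ∠ ≈ 0.49°
|T| = 0.5 · 3.544 / (1) ≈ 1.772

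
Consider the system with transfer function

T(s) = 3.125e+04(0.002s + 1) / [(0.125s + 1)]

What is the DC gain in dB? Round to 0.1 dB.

T(0) = 3.125e+04 · 1 / 1 = 31250
20 log₁₀(31250) ≈ 89.90 dB

89.9 dB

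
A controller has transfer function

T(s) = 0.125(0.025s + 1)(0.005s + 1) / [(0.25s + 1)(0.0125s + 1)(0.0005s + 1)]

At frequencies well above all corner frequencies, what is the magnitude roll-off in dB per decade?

-20 dB/decade

Each pole contributes −20 dB/decade at high frequency; each zero contributes +20 dB/decade.
Net: 2 zero(s) − 3 pole(s) → -20 dB/decade.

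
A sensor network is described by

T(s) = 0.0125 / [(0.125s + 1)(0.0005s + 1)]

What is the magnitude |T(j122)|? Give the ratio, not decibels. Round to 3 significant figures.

At ω = 122 rad/s:
pole (1 + j122·0.125) = 1 + j15.25 → |·| ≈ 15.283, ∠ ≈ 86.25°
pole (1 + j122·0.0005) = 1 + j0.061 → |·| ≈ 1.0019, ∠ ≈ 3.49°
|T| = 0.0125 · 1 / (15.283 · 1.0019) ≈ 0.00081635

0.000816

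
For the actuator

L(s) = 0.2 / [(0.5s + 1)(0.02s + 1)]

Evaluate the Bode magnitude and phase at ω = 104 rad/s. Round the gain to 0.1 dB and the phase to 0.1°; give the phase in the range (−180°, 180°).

At ω = 104 rad/s:
pole (1 + j104·0.5) = 1 + j52 → |·| ≈ 52.01, ∠ ≈ 88.90°
pole (1 + j104·0.02) = 1 + j2.08 → |·| ≈ 2.3079, ∠ ≈ 64.32°
|L| = 0.2 · 1 / (52.01 · 2.3079) ≈ 0.0016662
Gain = 20 log₁₀(0.0016662) ≈ -55.57 dB
∠L = (0°) − (88.90° + 64.32°) = -153.22°

-55.6 dB, -153.2°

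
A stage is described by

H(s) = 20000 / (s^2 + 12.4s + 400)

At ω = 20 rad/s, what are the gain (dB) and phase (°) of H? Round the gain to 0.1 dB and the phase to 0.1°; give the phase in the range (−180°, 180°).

38.1 dB, -90.0°

At s = jω = j20:
quadratic: (j20)² + 12.4·j20 + 400 = 0 + j248 → |·| ≈ 248, ∠ ≈ 90.00°
|H| = 20000 / 248 ≈ 80.645
Gain = 20 log₁₀(80.645) ≈ 38.13 dB
∠H = 0.00° − 90.00° = -90.00°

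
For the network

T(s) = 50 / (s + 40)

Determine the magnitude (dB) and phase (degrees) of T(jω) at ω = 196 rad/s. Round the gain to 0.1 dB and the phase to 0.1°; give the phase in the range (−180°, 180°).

-12.0 dB, -78.5°

Substitute s = j196:
Numerator: 50 = 50 + j0
Denominator: (j196) + 40 = 40 + j196
|N| = √(50² + 0²) ≈ 50, ∠N ≈ 0.00°
|D| = √(40² + 196²) ≈ 200.04, ∠D ≈ 78.47°
|T| = 50 / 200.04 ≈ 0.24995
Gain = 20 log₁₀(0.24995) ≈ -12.04 dB
∠T = 0.00° − 78.47° = -78.47°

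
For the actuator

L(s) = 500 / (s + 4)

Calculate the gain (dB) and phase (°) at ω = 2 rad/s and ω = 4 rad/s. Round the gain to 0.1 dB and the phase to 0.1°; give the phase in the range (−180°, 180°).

ω = 2: 41.0 dB, -26.6°; ω = 4: 38.9 dB, -45.0°

Substitute s = j2:
Numerator: 500 = 500 + j0
Denominator: (j2) + 4 = 4 + j2
|N| = √(500² + 0²) ≈ 500, ∠N ≈ 0.00°
|D| = √(4² + 2²) ≈ 4.4721, ∠D ≈ 26.57°
|L| = 500 / 4.4721 ≈ 111.8
Gain = 20 log₁₀(111.8) ≈ 40.97 dB
∠L = 0.00° − 26.57° = -26.57°

Substitute s = j4:
Numerator: 500 = 500 + j0
Denominator: (j4) + 4 = 4 + j4
|N| = √(500² + 0²) ≈ 500, ∠N ≈ 0.00°
|D| = √(4² + 4²) ≈ 5.6569, ∠D ≈ 45.00°
|L| = 500 / 5.6569 ≈ 88.388
Gain = 20 log₁₀(88.388) ≈ 38.93 dB
∠L = 0.00° − 45.00° = -45.00°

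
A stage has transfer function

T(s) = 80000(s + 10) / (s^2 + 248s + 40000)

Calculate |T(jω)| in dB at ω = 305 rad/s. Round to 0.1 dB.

48.4 dB

At s = jω = j305:
zero (s+10): 10 + j305 → |·| = √(10²+305²) = √93125 ≈ 305.16, ∠ = arctan(305/10) ≈ 88.12°
quadratic: (j305)² + 248·j305 + 40000 = -53025 + j75640 → |·| ≈ 92375, ∠ ≈ 125.03°
|T| = 80000 · 305.16 / 92375 ≈ 264.28
Gain = 20 log₁₀(264.28) ≈ 48.44 dB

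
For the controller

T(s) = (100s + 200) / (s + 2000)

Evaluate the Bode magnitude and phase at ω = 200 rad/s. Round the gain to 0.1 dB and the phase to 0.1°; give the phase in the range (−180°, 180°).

Substitute s = j200:
Numerator: 100(j200) + 200 = 200 + j20000
Denominator: (j200) + 2000 = 2000 + j200
|N| = √(200² + 20000²) ≈ 20001, ∠N ≈ 89.43°
|D| = √(2000² + 200²) ≈ 2010, ∠D ≈ 5.71°
|T| = 20001 / 2010 ≈ 9.9507
Gain = 20 log₁₀(9.9507) ≈ 19.96 dB
∠T = 89.43° − 5.71° = 83.72°

20.0 dB, 83.7°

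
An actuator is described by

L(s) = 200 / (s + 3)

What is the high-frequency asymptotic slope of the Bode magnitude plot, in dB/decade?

Each pole contributes −20 dB/decade at high frequency; each zero contributes +20 dB/decade.
Net: 0 zero(s) − 1 pole(s) → -20 dB/decade.

-20 dB/decade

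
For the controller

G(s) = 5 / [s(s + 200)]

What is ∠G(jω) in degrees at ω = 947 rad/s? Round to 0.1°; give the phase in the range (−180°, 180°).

At s = jω = j947:
pole (s+200): 200 + j947 → |·| = √(200²+947²) = √936809 ≈ 967.89, ∠ = arctan(947/200) ≈ 78.07°
pole at origin: |s| = 947, ∠ = 90.00° (in denominator)
∠G = 0.00° − 168.07° = -168.07°

-168.1°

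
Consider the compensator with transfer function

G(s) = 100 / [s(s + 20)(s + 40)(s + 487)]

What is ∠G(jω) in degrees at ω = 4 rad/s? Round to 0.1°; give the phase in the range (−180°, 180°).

-107.5°

At s = jω = j4:
pole (s+20): 20 + j4 → |·| = √(20²+4²) = √416 ≈ 20.396, ∠ = arctan(4/20) ≈ 11.31°
pole (s+40): 40 + j4 → |·| = √(40²+4²) = √1616 ≈ 40.2, ∠ = arctan(4/40) ≈ 5.71°
pole (s+487): 487 + j4 → |·| = √(487²+4²) = √237185 ≈ 487.02, ∠ = arctan(4/487) ≈ 0.47°
pole at origin: |s| = 4, ∠ = 90.00° (in denominator)
∠G = 0.00° − 107.49° = -107.49°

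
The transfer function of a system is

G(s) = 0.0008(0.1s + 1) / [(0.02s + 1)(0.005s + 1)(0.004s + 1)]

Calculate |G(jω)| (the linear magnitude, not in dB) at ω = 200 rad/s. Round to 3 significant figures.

At ω = 200 rad/s:
zero (1 + j200·0.1) = 1 + j20 → |·| ≈ 20.025, ∠ ≈ 87.14°
pole (1 + j200·0.02) = 1 + j4 → |·| ≈ 4.1231, ∠ ≈ 75.96°
pole (1 + j200·0.005) = 1 + j1 → |·| ≈ 1.4142, ∠ ≈ 45.00°
pole (1 + j200·0.004) = 1 + j0.8 → |·| ≈ 1.2806, ∠ ≈ 38.66°
|G| = 0.0008 · 20.025 / (4.1231 · 1.4142 · 1.2806) ≈ 0.0021454

0.00215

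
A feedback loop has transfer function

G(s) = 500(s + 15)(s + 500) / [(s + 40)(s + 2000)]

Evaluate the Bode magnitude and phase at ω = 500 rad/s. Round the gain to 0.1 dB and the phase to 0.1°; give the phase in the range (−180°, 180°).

44.7 dB, 33.8°

At s = jω = j500:
zero (s+15): 15 + j500 → |·| = √(15²+500²) = √250225 ≈ 500.22, ∠ = arctan(500/15) ≈ 88.28°
zero (s+500): 500 + j500 → |·| = √(500²+500²) = √500000 ≈ 707.11, ∠ = arctan(500/500) ≈ 45.00°
pole (s+40): 40 + j500 → |·| = √(40²+500²) = √251600 ≈ 501.6, ∠ = arctan(500/40) ≈ 85.43°
pole (s+2000): 2000 + j500 → |·| = √(2000²+500²) = √4250000 ≈ 2061.6, ∠ = arctan(500/2000) ≈ 14.04°
|G| = 500 · 3.5371e+05 / 1.0341e+06 ≈ 171.02
Gain = 20 log₁₀(171.02) ≈ 44.66 dB
∠G = 133.28° − 99.47° = 33.81°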